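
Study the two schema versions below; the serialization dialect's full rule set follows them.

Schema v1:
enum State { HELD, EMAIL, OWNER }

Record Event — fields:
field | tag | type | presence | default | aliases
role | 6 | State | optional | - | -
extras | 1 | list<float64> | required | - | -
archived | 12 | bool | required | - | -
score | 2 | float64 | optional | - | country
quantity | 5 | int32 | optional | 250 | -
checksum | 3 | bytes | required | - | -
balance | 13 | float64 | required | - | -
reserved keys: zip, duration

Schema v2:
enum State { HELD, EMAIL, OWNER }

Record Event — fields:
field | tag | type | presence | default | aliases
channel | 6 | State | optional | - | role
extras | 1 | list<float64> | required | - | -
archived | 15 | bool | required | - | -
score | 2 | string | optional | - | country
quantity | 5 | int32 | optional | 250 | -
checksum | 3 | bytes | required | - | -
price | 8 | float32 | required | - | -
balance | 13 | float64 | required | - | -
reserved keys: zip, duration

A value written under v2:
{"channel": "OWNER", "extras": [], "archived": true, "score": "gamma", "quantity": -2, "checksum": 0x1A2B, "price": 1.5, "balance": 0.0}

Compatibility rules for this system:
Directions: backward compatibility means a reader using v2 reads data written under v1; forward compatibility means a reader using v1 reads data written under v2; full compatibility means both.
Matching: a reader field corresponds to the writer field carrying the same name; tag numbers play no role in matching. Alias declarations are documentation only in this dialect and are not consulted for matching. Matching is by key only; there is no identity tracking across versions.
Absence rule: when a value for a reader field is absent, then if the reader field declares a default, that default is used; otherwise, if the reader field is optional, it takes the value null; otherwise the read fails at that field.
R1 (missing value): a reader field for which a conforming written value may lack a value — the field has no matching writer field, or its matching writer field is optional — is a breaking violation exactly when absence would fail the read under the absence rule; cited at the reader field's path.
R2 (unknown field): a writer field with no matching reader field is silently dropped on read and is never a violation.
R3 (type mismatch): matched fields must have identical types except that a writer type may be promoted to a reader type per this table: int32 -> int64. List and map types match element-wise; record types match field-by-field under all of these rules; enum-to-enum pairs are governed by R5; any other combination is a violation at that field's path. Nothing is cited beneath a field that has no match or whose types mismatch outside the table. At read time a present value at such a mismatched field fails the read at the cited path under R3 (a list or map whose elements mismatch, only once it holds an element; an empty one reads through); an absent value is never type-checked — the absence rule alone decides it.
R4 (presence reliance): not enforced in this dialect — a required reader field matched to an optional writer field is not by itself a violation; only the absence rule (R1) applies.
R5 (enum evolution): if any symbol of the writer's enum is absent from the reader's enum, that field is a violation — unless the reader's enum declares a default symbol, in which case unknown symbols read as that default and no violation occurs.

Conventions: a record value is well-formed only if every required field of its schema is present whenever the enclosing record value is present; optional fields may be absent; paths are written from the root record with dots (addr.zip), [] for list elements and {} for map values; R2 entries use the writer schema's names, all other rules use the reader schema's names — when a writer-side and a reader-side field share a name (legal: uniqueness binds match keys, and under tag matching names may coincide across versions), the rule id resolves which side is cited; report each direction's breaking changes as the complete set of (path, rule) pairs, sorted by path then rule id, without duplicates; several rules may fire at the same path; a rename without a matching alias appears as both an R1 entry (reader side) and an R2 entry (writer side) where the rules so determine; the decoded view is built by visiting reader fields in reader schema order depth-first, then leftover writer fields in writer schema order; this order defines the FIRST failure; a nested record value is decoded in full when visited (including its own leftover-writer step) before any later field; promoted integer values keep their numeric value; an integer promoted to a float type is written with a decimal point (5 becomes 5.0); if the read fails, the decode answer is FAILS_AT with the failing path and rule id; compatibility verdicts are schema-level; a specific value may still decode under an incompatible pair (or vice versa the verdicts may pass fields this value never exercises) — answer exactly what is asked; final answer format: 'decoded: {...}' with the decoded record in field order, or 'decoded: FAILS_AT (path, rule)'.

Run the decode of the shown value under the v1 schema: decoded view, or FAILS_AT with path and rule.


decoded: FAILS_AT (score, R3)

in Event below, arrows point writer -> reader
decode (reader v1):
  role := null (absent, optional -> null)
  extras := []
  archived := true
  read fails at score under R3
  => FAILS_AT (score, R3)
remaining Event differences; none change what is asked:
  field archived in record Event: tag 12 changed to 15 -> no rule fires on it and the decoded Event view is identical with or without it
  renamed field role to channel in record Event (alias role declared on the renamed field) -> no rule fires on it and the decoded Event view is identical with or without it
  added field price to record Event: required float32, tag 8 (in v2 it sits immediately before balance) -> matters for Event compatibility verdicts, not for this value's decode


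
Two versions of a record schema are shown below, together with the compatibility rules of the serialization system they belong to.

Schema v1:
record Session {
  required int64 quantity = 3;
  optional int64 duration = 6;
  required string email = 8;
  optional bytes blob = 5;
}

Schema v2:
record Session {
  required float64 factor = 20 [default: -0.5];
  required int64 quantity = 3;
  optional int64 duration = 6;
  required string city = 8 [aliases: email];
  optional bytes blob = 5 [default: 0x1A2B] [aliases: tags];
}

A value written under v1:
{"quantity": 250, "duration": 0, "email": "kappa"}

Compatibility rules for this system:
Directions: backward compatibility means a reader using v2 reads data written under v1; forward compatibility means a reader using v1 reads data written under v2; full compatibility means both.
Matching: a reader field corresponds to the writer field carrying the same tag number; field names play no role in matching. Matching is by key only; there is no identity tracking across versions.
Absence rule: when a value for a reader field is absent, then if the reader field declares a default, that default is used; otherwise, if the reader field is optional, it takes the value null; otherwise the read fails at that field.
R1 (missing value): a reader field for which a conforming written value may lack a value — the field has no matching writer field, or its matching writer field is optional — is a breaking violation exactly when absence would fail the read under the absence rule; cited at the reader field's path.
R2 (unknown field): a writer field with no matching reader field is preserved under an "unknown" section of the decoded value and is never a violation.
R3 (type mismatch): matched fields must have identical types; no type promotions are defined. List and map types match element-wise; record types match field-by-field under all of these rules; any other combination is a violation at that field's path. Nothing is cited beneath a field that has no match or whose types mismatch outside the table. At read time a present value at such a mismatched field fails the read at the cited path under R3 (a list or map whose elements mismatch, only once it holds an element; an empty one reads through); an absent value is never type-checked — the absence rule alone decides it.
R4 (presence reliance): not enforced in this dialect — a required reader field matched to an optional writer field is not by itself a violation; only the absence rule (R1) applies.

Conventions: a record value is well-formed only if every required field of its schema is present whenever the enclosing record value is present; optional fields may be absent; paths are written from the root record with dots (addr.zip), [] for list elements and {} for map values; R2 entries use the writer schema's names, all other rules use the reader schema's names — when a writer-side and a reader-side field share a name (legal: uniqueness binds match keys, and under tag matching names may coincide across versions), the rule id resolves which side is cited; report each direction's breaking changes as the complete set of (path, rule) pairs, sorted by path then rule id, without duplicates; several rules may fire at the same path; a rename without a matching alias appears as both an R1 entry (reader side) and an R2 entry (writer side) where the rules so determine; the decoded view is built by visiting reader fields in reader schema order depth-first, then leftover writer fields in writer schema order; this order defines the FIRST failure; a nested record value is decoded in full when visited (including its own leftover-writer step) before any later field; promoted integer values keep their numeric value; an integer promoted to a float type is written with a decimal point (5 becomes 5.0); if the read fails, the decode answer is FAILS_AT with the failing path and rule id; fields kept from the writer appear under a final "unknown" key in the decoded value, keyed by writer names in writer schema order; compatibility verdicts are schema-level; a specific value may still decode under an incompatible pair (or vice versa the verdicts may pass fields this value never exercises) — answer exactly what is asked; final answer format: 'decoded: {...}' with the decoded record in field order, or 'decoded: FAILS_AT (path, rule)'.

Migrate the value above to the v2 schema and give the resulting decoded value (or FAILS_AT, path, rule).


arrows below run writer -> reader for Session
migrating the Session value to v2:
  factor := -0.5 (missing; default applied)
  quantity := 250
  duration := 0
  city := "kappa" (from writer email)
  blob := 0x1A2B (missing; default applied)
  => decoded: {"factor": -0.5, "quantity": 250, "duration": 0, "city": "kappa", "blob": 0x1A2B}

decoded: {"factor": -0.5, "quantity": 250, "duration": 0, "city": "kappa", "blob": 0x1A2B}


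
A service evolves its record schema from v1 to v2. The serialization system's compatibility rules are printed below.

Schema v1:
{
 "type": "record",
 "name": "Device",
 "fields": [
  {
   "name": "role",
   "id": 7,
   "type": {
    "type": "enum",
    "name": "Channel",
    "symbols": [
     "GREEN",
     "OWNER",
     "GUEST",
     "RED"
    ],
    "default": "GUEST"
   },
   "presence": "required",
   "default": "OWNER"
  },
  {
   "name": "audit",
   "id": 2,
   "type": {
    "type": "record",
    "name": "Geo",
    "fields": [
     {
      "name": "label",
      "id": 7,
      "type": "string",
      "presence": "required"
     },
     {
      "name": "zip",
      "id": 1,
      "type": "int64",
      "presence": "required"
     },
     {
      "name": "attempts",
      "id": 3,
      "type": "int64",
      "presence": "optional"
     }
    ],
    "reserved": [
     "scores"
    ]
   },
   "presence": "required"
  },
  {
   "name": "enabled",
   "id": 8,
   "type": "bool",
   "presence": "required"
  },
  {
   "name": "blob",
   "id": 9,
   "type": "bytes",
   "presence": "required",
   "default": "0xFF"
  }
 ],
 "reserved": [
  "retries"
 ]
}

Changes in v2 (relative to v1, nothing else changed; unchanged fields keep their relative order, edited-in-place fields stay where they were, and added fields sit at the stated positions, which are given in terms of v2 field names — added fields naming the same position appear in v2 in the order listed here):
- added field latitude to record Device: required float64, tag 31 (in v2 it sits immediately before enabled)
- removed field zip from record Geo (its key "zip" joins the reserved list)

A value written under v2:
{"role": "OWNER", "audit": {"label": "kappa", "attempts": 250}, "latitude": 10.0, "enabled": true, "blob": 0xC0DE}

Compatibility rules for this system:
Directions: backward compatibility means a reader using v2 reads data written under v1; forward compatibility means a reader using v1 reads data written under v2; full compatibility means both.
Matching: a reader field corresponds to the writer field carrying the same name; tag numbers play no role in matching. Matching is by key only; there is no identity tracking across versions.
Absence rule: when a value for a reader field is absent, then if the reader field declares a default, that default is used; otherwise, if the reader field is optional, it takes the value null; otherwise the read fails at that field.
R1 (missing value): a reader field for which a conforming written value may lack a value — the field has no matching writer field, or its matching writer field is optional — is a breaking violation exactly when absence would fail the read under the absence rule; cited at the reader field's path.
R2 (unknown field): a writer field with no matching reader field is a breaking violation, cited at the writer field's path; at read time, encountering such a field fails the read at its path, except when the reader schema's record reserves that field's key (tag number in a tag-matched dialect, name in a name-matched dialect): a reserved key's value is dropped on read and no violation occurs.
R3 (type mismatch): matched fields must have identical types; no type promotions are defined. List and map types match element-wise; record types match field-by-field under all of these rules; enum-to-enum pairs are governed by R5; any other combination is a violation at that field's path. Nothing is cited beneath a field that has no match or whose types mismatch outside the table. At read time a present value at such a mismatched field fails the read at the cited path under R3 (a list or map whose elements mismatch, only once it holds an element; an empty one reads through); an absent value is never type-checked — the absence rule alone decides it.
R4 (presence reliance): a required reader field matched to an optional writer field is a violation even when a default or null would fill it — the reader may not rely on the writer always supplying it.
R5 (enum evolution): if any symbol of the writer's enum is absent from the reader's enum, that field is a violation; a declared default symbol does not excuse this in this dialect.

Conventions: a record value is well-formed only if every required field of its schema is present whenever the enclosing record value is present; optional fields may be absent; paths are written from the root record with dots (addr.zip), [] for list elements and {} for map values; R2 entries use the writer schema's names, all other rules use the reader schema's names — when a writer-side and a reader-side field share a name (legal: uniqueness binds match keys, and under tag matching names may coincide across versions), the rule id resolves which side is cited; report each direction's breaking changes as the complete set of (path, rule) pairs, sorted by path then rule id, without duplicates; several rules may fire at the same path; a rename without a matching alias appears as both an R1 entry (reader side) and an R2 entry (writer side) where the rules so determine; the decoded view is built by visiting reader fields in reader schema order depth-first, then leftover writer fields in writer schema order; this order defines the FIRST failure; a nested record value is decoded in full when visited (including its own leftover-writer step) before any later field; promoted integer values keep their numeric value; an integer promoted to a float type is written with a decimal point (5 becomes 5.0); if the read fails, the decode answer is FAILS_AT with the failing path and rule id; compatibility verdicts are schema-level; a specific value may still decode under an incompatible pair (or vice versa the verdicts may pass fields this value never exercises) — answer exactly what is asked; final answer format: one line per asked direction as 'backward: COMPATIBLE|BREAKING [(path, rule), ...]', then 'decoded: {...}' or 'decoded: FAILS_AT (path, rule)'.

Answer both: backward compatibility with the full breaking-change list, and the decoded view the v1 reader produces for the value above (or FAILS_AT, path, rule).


arrows below run writer -> reader for Device
backward pass over Device, reader schema v2, writer schema v1:
  writer required, Channel -> Channel: reader role maps from writer role
  writer required, Geo -> Geo: reader audit maps from writer audit
  latitude: no writer match
  writer required, bool -> bool: reader enabled maps from writer enabled
  writer required, bytes -> bytes: reader blob maps from writer blob
  writer required, string -> string: reader audit.label maps from writer audit.label
  writer optional, int64 -> int64: reader audit.attempts maps from writer audit.attempts
  writer field audit.zip has no reader counterpart
  breaking: (latitude, R1)
  => 1 violation(s): backward is BREAKING for Device
decode (reader v1):
  role := "OWNER"
  audit.label := "kappa"
  read fails at audit.zip under R1 (no fill)
  => FAILS_AT (audit.zip, R1)

backward: BREAKING [(latitude, R1)]; decoded: FAILS_AT (audit.zip, R1)


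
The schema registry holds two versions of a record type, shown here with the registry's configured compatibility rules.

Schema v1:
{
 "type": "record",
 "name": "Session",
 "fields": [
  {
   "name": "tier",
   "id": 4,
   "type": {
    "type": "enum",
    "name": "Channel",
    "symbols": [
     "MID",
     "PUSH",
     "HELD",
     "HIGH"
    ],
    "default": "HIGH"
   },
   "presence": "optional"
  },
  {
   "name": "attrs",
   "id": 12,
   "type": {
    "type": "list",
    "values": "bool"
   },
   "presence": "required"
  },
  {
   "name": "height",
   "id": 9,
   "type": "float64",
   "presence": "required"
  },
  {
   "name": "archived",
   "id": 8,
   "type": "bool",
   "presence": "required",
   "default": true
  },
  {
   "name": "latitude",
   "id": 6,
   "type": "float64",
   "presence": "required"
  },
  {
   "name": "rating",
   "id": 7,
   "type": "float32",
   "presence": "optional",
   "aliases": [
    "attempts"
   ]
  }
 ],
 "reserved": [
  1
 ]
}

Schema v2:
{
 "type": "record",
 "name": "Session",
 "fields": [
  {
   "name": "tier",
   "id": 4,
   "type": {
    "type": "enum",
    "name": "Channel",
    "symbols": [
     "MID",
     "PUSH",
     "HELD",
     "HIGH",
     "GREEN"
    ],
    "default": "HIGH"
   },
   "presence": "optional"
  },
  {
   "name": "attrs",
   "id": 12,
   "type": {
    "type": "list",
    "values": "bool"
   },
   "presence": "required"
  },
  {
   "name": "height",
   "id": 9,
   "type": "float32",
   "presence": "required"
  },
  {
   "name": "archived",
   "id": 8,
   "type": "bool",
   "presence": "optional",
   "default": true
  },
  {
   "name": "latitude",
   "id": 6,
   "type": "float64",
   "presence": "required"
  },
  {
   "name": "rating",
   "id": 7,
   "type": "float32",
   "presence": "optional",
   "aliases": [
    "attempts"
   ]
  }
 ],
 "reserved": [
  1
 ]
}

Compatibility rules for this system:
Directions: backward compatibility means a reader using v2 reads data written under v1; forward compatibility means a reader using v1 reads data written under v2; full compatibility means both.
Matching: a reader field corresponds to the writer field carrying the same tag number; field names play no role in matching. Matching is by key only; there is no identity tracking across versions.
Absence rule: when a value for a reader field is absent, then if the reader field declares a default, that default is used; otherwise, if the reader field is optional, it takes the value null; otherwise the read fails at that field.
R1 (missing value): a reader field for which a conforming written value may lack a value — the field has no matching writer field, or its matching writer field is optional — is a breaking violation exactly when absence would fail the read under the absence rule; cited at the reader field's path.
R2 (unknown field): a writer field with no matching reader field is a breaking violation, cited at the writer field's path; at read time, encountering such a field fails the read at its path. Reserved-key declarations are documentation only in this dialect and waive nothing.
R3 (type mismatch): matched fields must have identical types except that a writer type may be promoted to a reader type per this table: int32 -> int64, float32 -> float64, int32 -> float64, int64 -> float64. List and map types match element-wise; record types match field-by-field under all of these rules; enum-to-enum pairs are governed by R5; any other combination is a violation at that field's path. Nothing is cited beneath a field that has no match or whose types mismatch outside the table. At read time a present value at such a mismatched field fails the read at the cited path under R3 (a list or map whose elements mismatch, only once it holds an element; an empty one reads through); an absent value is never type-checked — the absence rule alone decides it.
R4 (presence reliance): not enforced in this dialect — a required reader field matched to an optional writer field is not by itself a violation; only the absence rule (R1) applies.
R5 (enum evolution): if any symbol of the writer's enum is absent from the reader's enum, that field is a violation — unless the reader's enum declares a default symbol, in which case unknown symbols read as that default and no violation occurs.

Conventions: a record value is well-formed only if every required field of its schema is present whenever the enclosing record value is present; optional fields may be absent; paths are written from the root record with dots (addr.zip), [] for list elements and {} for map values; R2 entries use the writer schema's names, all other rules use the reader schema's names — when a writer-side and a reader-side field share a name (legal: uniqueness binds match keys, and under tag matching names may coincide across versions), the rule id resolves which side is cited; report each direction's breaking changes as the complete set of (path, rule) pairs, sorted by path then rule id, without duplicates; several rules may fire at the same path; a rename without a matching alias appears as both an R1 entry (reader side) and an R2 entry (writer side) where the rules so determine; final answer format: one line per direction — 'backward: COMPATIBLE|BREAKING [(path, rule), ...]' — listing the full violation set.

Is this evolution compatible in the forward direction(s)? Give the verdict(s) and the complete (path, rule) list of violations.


in Session below, arrows point writer -> reader
forward analysis of Session with v1 as reader and v2 as writer:
  tier: Channel -> Channel, writer optional; from tier
  attrs: list<bool> -> list<bool>, writer required; from attrs
  height: float32 -> float64, writer required; from height
  archived: bool -> bool, writer optional; from archived
  latitude: float64 -> float64, writer required; from latitude
  rating: float32 -> float32, writer optional; from rating
  => forward verdict for Session: COMPATIBLE, no violations
diffs on Session not affecting the asked answer:
  field height in record Session: type float64 changed to float32 -> fires only in the backward direction of Session, which is not asked here
  field archived in record Session: required changed to optional -> triggers nothing under Session's printed rules — same verdict
  enum Channel (field tier in record Session): symbol GREEN added -> triggers nothing under Session's printed rules — same verdict

forward: COMPATIBLE []


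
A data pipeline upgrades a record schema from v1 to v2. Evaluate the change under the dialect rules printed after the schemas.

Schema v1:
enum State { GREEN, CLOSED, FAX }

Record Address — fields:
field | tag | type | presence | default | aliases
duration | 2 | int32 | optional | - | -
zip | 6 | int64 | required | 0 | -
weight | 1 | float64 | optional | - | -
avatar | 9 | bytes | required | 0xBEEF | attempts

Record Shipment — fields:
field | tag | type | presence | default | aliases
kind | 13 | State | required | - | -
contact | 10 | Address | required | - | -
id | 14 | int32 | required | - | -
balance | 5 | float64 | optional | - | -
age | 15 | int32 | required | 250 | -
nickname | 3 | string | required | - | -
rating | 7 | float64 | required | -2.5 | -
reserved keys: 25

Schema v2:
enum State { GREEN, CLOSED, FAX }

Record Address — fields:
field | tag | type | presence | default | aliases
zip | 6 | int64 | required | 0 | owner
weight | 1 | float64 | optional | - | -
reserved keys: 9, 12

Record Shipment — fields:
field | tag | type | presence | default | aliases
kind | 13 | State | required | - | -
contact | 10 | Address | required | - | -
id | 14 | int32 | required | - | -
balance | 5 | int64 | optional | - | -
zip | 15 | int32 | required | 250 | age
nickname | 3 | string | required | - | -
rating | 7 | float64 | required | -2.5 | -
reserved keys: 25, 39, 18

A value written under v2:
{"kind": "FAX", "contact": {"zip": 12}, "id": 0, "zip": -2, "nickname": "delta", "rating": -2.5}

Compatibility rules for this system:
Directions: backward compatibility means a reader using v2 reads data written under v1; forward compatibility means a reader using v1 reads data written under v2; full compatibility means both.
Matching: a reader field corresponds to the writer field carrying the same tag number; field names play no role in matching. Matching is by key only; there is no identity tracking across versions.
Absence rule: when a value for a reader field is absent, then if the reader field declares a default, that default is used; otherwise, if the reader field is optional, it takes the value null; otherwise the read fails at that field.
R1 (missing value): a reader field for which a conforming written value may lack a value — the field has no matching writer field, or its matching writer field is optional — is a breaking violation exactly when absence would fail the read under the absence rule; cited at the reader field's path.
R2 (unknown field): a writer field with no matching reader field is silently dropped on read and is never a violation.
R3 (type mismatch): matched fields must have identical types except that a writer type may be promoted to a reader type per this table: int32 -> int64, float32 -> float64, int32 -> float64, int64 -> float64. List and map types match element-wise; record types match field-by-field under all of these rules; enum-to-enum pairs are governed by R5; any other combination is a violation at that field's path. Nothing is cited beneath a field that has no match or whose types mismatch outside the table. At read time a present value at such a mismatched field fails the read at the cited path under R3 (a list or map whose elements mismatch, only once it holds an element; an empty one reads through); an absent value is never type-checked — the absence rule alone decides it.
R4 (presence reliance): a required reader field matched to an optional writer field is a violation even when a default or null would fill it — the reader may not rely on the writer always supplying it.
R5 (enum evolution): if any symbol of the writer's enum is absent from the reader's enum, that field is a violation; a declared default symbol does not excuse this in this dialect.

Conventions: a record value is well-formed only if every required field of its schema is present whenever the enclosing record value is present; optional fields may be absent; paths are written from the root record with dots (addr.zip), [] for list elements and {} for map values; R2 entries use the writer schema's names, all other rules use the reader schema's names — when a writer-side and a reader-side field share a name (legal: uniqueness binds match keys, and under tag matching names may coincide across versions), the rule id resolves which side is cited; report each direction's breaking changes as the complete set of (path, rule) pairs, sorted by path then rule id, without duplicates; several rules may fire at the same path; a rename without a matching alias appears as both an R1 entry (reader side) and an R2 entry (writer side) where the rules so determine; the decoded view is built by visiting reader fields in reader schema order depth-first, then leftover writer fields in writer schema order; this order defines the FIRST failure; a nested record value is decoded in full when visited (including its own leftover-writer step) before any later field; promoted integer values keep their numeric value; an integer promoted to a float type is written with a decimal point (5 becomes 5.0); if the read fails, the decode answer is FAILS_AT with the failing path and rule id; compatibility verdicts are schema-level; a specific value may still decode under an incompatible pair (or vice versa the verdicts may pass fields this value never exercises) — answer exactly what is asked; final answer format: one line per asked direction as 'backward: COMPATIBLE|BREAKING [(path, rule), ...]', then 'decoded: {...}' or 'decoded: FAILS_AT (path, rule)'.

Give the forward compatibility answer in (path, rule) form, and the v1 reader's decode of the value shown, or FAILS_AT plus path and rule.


in Shipment below, arrows point writer -> reader
forward analysis of Shipment with v1 as reader and v2 as writer:
  writer required, State -> State: reader kind maps from writer kind
  writer required, Address -> Address: reader contact maps from writer contact
  writer required, int32 -> int32: reader id maps from writer id
  writer optional, int64 -> float64: reader balance maps from writer balance
  writer required, int32 -> int32: reader age maps from writer zip
  writer required, string -> string: reader nickname maps from writer nickname
  writer required, float64 -> float64: reader rating maps from writer rating
  contact.duration has no writer counterpart
  writer required, int64 -> int64: reader contact.zip maps from writer contact.zip
  writer optional, float64 -> float64: reader contact.weight maps from writer contact.weight
  contact.avatar has no writer counterpart
  => no violations; forward on Shipment: COMPATIBLE
migrating the Shipment value to v1:
  kind := "FAX"
  contact.duration := null (not supplied -> null)
  contact.zip := 12
  contact.weight := null (not supplied -> null)
  contact.avatar := 0xBEEF (no value, default fills)
  id := 0
  balance := null (not supplied -> null)
  age := -2 (from writer zip)
  nickname := "delta"
  rating := -2.5
  => decoded: {"kind": "FAX", "contact": {"duration": null, "zip": 12, "weight": null, "avatar": 0xBEEF}, "id": 0, "balance": null, "age": -2, "nickname": "delta", "rating": -2.5}
checking off the Shipment differences that do not matter here:
  removed field avatar from record Address (its key 9 joins the reserved list) -> inert for the asked Shipment verdict: nothing fires
  removed field duration from record Address -> inert for the asked Shipment verdict: nothing fires
  renamed field age to zip in record Shipment (alias age declared on the renamed field) -> inert for the asked Shipment verdict: nothing fires
  field balance in record Shipment: type float64 changed to int64 -> its effect on Shipment is confined to the backward direction, not asked

forward: COMPATIBLE []; decoded: {"kind": "FAX", "contact": {"duration": null, "zip": 12, "weight": null, "avatar": 0xBEEF}, "id": 0, "balance": null, "age": -2, "nickname": "delta", "rating": -2.5}


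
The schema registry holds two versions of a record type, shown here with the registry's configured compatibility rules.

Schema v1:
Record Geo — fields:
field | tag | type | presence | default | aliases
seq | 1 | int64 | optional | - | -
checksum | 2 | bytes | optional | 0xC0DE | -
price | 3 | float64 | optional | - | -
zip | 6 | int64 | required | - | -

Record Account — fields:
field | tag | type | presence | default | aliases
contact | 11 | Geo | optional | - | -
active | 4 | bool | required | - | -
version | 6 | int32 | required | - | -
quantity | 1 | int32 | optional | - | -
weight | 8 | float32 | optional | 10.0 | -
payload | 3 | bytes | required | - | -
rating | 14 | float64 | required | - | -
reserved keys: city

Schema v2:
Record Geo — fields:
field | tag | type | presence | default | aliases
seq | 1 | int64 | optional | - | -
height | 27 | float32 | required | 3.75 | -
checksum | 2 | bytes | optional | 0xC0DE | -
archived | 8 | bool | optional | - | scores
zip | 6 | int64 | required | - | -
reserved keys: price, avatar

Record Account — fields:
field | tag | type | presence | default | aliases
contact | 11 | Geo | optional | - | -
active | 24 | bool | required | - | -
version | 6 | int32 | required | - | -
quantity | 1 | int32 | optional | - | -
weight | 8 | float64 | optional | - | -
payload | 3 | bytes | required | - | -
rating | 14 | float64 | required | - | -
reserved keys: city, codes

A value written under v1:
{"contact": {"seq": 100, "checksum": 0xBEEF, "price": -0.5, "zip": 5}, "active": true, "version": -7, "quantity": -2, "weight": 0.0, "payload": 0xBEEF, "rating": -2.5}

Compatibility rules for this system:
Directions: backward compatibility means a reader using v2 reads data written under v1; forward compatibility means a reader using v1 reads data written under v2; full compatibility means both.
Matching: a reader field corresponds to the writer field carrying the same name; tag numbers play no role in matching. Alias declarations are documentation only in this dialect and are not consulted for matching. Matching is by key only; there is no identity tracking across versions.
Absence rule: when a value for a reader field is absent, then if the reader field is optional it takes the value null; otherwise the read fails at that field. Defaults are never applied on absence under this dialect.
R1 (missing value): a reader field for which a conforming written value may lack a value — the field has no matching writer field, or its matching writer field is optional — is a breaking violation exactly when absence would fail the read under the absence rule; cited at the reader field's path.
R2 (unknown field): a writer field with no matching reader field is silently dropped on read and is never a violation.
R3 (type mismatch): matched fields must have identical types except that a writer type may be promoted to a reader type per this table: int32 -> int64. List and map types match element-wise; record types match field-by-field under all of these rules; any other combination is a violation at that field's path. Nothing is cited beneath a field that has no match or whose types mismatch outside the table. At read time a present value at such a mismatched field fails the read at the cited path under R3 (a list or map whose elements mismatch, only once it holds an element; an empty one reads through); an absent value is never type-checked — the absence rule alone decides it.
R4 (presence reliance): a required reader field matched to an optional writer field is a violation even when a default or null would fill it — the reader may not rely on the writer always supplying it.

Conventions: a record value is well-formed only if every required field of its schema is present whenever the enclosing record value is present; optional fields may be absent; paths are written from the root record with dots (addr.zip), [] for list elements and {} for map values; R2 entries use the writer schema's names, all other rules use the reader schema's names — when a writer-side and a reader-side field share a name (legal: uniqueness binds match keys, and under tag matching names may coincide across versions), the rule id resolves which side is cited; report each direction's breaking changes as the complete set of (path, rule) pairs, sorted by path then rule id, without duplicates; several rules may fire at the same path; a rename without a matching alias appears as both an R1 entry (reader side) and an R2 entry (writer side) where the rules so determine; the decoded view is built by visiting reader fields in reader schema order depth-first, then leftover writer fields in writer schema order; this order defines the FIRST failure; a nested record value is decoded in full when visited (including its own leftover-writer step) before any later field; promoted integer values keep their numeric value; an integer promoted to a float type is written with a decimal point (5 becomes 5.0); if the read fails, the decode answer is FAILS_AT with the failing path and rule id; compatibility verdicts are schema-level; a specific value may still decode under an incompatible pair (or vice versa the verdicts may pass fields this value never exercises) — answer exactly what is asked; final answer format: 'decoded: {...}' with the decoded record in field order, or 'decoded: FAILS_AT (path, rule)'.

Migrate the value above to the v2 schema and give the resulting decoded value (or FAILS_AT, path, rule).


each type pair in Account: writer, then reader
decode (reader v2):
  contact.seq := 100
  read fails at contact.height under R1 (no fill)
  => FAILS_AT (contact.height, R1)
ruling out the remaining Account differences:
  field active in record Account: tag 4 changed to 24 -> no rule fires on it and the decoded Account view is identical with or without it
  added field archived to record Geo: optional bool, tag 8 (in v2 it sits immediately before zip) -> no rule fires on it and the decoded Account view is identical with or without it
  removed field price from record Geo (its key "price" joins the reserved list) -> no rule fires on it and the decoded Account view is identical with or without it
  field weight in record Account: type float32 changed to float64 (its default is dropped) -> affects the rule determinations only; this particular Account value decodes identically

decoded: FAILS_AT (contact.height, R1)


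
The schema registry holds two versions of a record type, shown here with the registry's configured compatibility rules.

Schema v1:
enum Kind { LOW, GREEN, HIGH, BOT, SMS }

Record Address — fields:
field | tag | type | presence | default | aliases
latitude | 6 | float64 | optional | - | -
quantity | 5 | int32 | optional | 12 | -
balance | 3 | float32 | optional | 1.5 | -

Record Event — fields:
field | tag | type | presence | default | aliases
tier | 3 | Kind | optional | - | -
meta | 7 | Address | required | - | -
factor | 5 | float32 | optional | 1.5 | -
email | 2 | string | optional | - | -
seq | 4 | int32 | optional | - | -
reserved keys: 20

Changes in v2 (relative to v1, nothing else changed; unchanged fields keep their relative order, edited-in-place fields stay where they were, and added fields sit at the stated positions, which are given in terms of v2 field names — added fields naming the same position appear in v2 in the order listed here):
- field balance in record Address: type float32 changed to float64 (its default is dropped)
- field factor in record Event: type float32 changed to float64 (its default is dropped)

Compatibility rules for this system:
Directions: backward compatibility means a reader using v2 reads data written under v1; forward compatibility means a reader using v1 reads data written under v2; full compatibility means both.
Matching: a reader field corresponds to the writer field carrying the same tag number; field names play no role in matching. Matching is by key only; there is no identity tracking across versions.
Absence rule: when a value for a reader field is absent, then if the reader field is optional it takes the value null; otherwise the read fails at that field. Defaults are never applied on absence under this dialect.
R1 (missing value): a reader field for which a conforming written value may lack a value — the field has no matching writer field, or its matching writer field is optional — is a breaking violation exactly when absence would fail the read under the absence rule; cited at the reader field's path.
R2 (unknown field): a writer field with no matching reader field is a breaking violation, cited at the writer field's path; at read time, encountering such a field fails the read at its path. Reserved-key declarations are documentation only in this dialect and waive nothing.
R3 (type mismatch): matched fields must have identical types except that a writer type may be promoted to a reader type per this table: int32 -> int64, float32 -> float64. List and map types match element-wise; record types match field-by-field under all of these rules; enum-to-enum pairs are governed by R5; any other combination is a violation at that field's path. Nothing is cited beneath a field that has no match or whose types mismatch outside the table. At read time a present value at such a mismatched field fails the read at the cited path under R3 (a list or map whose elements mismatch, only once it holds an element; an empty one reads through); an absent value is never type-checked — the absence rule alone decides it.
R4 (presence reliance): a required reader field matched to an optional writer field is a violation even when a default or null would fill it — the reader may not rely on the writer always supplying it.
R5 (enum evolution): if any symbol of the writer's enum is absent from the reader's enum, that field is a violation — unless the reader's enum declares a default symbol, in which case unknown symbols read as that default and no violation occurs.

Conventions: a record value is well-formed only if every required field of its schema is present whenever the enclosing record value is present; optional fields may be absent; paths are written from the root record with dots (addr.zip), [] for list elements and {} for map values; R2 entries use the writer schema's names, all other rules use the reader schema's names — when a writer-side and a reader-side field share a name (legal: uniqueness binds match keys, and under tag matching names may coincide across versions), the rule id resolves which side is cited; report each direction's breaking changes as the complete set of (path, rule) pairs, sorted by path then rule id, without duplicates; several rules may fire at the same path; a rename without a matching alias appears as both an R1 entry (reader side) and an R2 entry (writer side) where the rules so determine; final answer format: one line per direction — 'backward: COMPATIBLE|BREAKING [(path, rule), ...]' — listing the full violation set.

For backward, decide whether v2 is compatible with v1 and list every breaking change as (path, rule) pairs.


in Event below, arrows point writer -> reader
backward pass over Event, reader schema v2, writer schema v1:
  Kind -> Kind, writer optional: tier aligns to tier
  Address -> Address, writer required: meta aligns to meta
  float32 -> float64, writer optional: factor aligns to factor
  string -> string, writer optional: email aligns to email
  int32 -> int32, writer optional: seq aligns to seq
  float64 -> float64, writer optional: meta.latitude aligns to meta.latitude
  int32 -> int32, writer optional: meta.quantity aligns to meta.quantity
  float32 -> float64, writer optional: meta.balance aligns to meta.balance
  nothing fires on Event: backward is COMPATIBLE
ruling out the remaining Event differences:
  field balance in record Address: type float32 changed to float64 (its default is dropped) -> fires only in the forward direction of Event, which is not asked here
  field factor in record Event: type float32 changed to float64 (its default is dropped) -> fires only in the forward direction of Event, which is not asked here

backward: COMPATIBLE []
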